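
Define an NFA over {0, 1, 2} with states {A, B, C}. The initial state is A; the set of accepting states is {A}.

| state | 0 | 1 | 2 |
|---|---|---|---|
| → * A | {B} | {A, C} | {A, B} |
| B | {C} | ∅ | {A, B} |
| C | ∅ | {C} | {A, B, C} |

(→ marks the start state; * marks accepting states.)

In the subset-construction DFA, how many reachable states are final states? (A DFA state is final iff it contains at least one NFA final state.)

Start state of the DFA: {A}.
{A} --0--> {B}  [new]
{A} --1--> {A, C}  [new]
{A} --2--> {A, B}  [new]
{B} --0--> {C}  [new]
{B} --1--> ∅  [new]
{B} --2--> {A, B}  [seen]
{A, C} --0--> {B}  [seen]
{A, C} --1--> {A, C}  [seen]
{A, C} --2--> {A, B, C}  [new]
{A, B} --0--> {B, C}  [new]
{A, B} --1--> {A, C}  [seen]
{A, B} --2--> {A, B}  [seen]
{C} --0--> ∅  [seen]
{C} --1--> {C}  [seen]
{C} --2--> {A, B, C}  [seen]
∅ --0--> ∅  [seen]
∅ --1--> ∅  [seen]
∅ --2--> ∅  [seen]
{A, B, C} --0--> {B, C}  [seen]
{A, B, C} --1--> {A, C}  [seen]
{A, B, C} --2--> {A, B, C}  [seen]
{B, C} --0--> {C}  [seen]
{B, C} --1--> {C}  [seen]
{B, C} --2--> {A, B, C}  [seen]
Reachable DFA states: {A}, {B}, {A, C}, {A, B}, {C}, ∅, {A, B, C}, {B, C}.
Accepting DFA states (contain an NFA accepting state): {A}, {A, C}, {A, B}, {A, B, C}.

4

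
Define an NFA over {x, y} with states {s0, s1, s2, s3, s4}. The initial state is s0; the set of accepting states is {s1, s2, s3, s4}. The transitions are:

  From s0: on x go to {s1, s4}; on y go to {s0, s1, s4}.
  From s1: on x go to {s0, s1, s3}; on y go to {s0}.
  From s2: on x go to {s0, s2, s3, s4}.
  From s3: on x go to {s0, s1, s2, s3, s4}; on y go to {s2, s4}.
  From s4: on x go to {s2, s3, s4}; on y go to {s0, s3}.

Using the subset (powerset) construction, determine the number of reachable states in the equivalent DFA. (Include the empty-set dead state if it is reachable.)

Start state of the DFA: {s0}.
{s0} --x--> {s1, s4}  [new]
{s0} --y--> {s0, s1, s4}  [new]
{s1, s4} --x--> {s0, s1, s2, s3, s4}  [new]
{s1, s4} --y--> {s0, s3}  [new]
{s0, s1, s4} --x--> {s0, s1, s2, s3, s4}  [seen]
{s0, s1, s4} --y--> {s0, s1, s3, s4}  [new]
{s0, s1, s2, s3, s4} --x--> {s0, s1, s2, s3, s4}  [seen]
{s0, s1, s2, s3, s4} --y--> {s0, s1, s2, s3, s4}  [seen]
{s0, s3} --x--> {s0, s1, s2, s3, s4}  [seen]
{s0, s3} --y--> {s0, s1, s2, s4}  [new]
{s0, s1, s3, s4} --x--> {s0, s1, s2, s3, s4}  [seen]
{s0, s1, s3, s4} --y--> {s0, s1, s2, s3, s4}  [seen]
{s0, s1, s2, s4} --x--> {s0, s1, s2, s3, s4}  [seen]
{s0, s1, s2, s4} --y--> {s0, s1, s3, s4}  [seen]
Reachable DFA states: {s0}, {s1, s4}, {s0, s1, s4}, {s0, s1, s2, s3, s4}, {s0, s3}, {s0, s1, s3, s4}, {s0, s1, s2, s4}.

7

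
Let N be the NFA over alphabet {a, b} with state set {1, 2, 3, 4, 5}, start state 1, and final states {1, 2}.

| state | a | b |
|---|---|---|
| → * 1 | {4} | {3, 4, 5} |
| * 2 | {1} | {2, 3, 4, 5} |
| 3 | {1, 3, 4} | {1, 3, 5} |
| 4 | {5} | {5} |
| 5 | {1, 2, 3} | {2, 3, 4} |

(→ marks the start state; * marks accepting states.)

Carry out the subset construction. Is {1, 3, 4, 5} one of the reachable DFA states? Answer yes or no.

yes

Start state of the DFA: {1}.
{1} --a--> {4}  [new]
{1} --b--> {3, 4, 5}  [new]
{4} --a--> {5}  [new]
{4} --b--> {5}  [seen]
{3, 4, 5} --a--> {1, 2, 3, 4, 5}  [new]
{3, 4, 5} --b--> {1, 2, 3, 4, 5}  [seen]
{5} --a--> {1, 2, 3}  [new]
{5} --b--> {2, 3, 4}  [new]
{1, 2, 3, 4, 5} --a--> {1, 2, 3, 4, 5}  [seen]
{1, 2, 3, 4, 5} --b--> {1, 2, 3, 4, 5}  [seen]
{1, 2, 3} --a--> {1, 3, 4}  [new]
{1, 2, 3} --b--> {1, 2, 3, 4, 5}  [seen]
{2, 3, 4} --a--> {1, 3, 4, 5}  [new]
{2, 3, 4} --b--> {1, 2, 3, 4, 5}  [seen]
{1, 3, 4} --a--> {1, 3, 4, 5}  [seen]
{1, 3, 4} --b--> {1, 3, 4, 5}  [seen]
{1, 3, 4, 5} --a--> {1, 2, 3, 4, 5}  [seen]
{1, 3, 4, 5} --b--> {1, 2, 3, 4, 5}  [seen]
Reachable DFA states: {1}, {4}, {3, 4, 5}, {5}, {1, 2, 3, 4, 5}, {1, 2, 3}, {2, 3, 4}, {1, 3, 4}, {1, 3, 4, 5}.
{1, 3, 4, 5} is among them.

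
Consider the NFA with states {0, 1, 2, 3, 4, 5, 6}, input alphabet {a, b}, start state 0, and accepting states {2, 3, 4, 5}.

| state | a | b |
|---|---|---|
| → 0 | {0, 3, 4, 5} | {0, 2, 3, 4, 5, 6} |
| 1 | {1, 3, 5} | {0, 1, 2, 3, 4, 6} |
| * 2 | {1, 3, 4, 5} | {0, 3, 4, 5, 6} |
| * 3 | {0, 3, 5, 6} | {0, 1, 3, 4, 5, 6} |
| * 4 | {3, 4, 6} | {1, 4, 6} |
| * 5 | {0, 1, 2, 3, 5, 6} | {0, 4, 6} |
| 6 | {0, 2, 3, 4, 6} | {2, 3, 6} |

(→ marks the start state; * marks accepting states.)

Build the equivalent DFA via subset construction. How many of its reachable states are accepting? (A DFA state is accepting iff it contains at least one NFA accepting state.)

3

Start state of the DFA: {0}.
{0} --a--> {0, 3, 4, 5}  [new]
{0} --b--> {0, 2, 3, 4, 5, 6}  [new]
{0, 3, 4, 5} --a--> {0, 1, 2, 3, 4, 5, 6}  [new]
{0, 3, 4, 5} --b--> {0, 1, 2, 3, 4, 5, 6}  [seen]
{0, 2, 3, 4, 5, 6} --a--> {0, 1, 2, 3, 4, 5, 6}  [seen]
{0, 2, 3, 4, 5, 6} --b--> {0, 1, 2, 3, 4, 5, 6}  [seen]
{0, 1, 2, 3, 4, 5, 6} --a--> {0, 1, 2, 3, 4, 5, 6}  [seen]
{0, 1, 2, 3, 4, 5, 6} --b--> {0, 1, 2, 3, 4, 5, 6}  [seen]
Reachable DFA states: {0}, {0, 3, 4, 5}, {0, 2, 3, 4, 5, 6}, {0, 1, 2, 3, 4, 5, 6}.
Accepting DFA states (contain an NFA accepting state): {0, 3, 4, 5}, {0, 2, 3, 4, 5, 6}, {0, 1, 2, 3, 4, 5, 6}.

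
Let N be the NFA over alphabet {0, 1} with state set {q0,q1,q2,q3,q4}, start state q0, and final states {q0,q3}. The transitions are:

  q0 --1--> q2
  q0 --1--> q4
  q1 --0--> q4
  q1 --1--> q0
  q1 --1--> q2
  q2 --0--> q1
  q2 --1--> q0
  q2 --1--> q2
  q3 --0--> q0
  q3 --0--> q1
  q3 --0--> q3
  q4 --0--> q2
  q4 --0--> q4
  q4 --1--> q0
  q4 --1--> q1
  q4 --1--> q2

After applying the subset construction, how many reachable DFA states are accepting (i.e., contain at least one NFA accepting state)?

Start state of the DFA: {q0}.
{q0} --0--> ∅  [new]
{q0} --1--> {q2,q4}  [new]
∅ --0--> ∅  [seen]
∅ --1--> ∅  [seen]
{q2,q4} --0--> {q1,q2,q4}  [new]
{q2,q4} --1--> {q0,q1,q2}  [new]
{q1,q2,q4} --0--> {q1,q2,q4}  [seen]
{q1,q2,q4} --1--> {q0,q1,q2}  [seen]
{q0,q1,q2} --0--> {q1,q4}  [new]
{q0,q1,q2} --1--> {q0,q2,q4}  [new]
{q1,q4} --0--> {q2,q4}  [seen]
{q1,q4} --1--> {q0,q1,q2}  [seen]
{q0,q2,q4} --0--> {q1,q2,q4}  [seen]
{q0,q2,q4} --1--> {q0,q1,q2,q4}  [new]
{q0,q1,q2,q4} --0--> {q1,q2,q4}  [seen]
{q0,q1,q2,q4} --1--> {q0,q1,q2,q4}  [seen]
Reachable DFA states: {q0}, ∅, {q2,q4}, {q1,q2,q4}, {q0,q1,q2}, {q1,q4}, {q0,q2,q4}, {q0,q1,q2,q4}.
Accepting DFA states (contain an NFA accepting state): {q0}, {q0,q1,q2}, {q0,q2,q4}, {q0,q1,q2,q4}.

4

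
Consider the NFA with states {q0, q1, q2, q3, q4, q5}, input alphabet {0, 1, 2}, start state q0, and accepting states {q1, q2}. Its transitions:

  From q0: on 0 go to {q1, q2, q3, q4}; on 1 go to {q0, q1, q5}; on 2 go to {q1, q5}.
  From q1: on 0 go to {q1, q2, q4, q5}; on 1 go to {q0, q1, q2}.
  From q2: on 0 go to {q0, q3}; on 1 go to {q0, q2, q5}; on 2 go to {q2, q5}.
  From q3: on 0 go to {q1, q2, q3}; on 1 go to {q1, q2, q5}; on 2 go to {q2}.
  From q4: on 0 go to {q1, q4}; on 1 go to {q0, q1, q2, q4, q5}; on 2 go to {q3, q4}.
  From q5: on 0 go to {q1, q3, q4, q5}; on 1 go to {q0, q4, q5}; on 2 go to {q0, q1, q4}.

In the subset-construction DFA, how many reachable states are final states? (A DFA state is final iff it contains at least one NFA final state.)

12

Start state of the DFA: {q0}.
{q0} --0--> {q1, q2, q3, q4}  [new]
{q0} --1--> {q0, q1, q5}  [new]
{q0} --2--> {q1, q5}  [new]
{q1, q2, q3, q4} --0--> {q0, q1, q2, q3, q4, q5}  [new]
{q1, q2, q3, q4} --1--> {q0, q1, q2, q4, q5}  [new]
{q1, q2, q3, q4} --2--> {q2, q3, q4, q5}  [new]
{q0, q1, q5} --0--> {q1, q2, q3, q4, q5}  [new]
{q0, q1, q5} --1--> {q0, q1, q2, q4, q5}  [seen]
{q0, q1, q5} --2--> {q0, q1, q4, q5}  [new]
{q1, q5} --0--> {q1, q2, q3, q4, q5}  [seen]
{q1, q5} --1--> {q0, q1, q2, q4, q5}  [seen]
{q1, q5} --2--> {q0, q1, q4}  [new]
{q0, q1, q2, q3, q4, q5} --0--> {q0, q1, q2, q3, q4, q5}  [seen]
{q0, q1, q2, q3, q4, q5} --1--> {q0, q1, q2, q4, q5}  [seen]
{q0, q1, q2, q3, q4, q5} --2--> {q0, q1, q2, q3, q4, q5}  [seen]
{q0, q1, q2, q4, q5} --0--> {q0, q1, q2, q3, q4, q5}  [seen]
{q0, q1, q2, q4, q5} --1--> {q0, q1, q2, q4, q5}  [seen]
{q0, q1, q2, q4, q5} --2--> {q0, q1, q2, q3, q4, q5}  [seen]
{q2, q3, q4, q5} --0--> {q0, q1, q2, q3, q4, q5}  [seen]
{q2, q3, q4, q5} --1--> {q0, q1, q2, q4, q5}  [seen]
{q2, q3, q4, q5} --2--> {q0, q1, q2, q3, q4, q5}  [seen]
{q1, q2, q3, q4, q5} --0--> {q0, q1, q2, q3, q4, q5}  [seen]
{q1, q2, q3, q4, q5} --1--> {q0, q1, q2, q4, q5}  [seen]
{q1, q2, q3, q4, q5} --2--> {q0, q1, q2, q3, q4, q5}  [seen]
{q0, q1, q4, q5} --0--> {q1, q2, q3, q4, q5}  [seen]
{q0, q1, q4, q5} --1--> {q0, q1, q2, q4, q5}  [seen]
{q0, q1, q4, q5} --2--> {q0, q1, q3, q4, q5}  [new]
{q0, q1, q4} --0--> {q1, q2, q3, q4, q5}  [seen]
{q0, q1, q4} --1--> {q0, q1, q2, q4, q5}  [seen]
{q0, q1, q4} --2--> {q1, q3, q4, q5}  [new]
{q0, q1, q3, q4, q5} --0--> {q1, q2, q3, q4, q5}  [seen]
{q0, q1, q3, q4, q5} --1--> {q0, q1, q2, q4, q5}  [seen]
{q0, q1, q3, q4, q5} --2--> {q0, q1, q2, q3, q4, q5}  [seen]
{q1, q3, q4, q5} --0--> {q1, q2, q3, q4, q5}  [seen]
{q1, q3, q4, q5} --1--> {q0, q1, q2, q4, q5}  [seen]
{q1, q3, q4, q5} --2--> {q0, q1, q2, q3, q4}  [new]
{q0, q1, q2, q3, q4} --0--> {q0, q1, q2, q3, q4, q5}  [seen]
{q0, q1, q2, q3, q4} --1--> {q0, q1, q2, q4, q5}  [seen]
{q0, q1, q2, q3, q4} --2--> {q1, q2, q3, q4, q5}  [seen]
Reachable DFA states: {q0}, {q1, q2, q3, q4}, {q0, q1, q5}, {q1, q5}, {q0, q1, q2, q3, q4, q5}, {q0, q1, q2, q4, q5}, {q2, q3, q4, q5}, {q1, q2, q3, q4, q5}, {q0, q1, q4, q5}, {q0, q1, q4}, {q0, q1, q3, q4, q5}, {q1, q3, q4, q5}, {q0, q1, q2, q3, q4}.
Accepting DFA states (contain an NFA accepting state): {q1, q2, q3, q4}, {q0, q1, q5}, {q1, q5}, {q0, q1, q2, q3, q4, q5}, {q0, q1, q2, q4, q5}, {q2, q3, q4, q5}, {q1, q2, q3, q4, q5}, {q0, q1, q4, q5}, {q0, q1, q4}, {q0, q1, q3, q4, q5}, {q1, q3, q4, q5}, {q0, q1, q2, q3, q4}.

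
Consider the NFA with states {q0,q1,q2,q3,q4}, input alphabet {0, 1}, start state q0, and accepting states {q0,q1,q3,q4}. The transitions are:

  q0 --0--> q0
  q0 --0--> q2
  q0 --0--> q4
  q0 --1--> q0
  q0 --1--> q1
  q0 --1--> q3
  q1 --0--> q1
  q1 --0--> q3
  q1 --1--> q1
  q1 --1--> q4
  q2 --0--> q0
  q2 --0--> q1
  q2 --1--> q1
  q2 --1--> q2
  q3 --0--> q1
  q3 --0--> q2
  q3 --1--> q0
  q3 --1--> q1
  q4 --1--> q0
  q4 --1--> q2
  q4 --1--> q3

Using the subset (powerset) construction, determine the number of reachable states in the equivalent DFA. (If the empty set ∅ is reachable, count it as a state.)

7

Start state of the DFA: {q0}.
{q0} --0--> {q0,q2,q4}  [new]
{q0} --1--> {q0,q1,q3}  [new]
{q0,q2,q4} --0--> {q0,q1,q2,q4}  [new]
{q0,q2,q4} --1--> {q0,q1,q2,q3}  [new]
{q0,q1,q3} --0--> {q0,q1,q2,q3,q4}  [new]
{q0,q1,q3} --1--> {q0,q1,q3,q4}  [new]
{q0,q1,q2,q4} --0--> {q0,q1,q2,q3,q4}  [seen]
{q0,q1,q2,q4} --1--> {q0,q1,q2,q3,q4}  [seen]
{q0,q1,q2,q3} --0--> {q0,q1,q2,q3,q4}  [seen]
{q0,q1,q2,q3} --1--> {q0,q1,q2,q3,q4}  [seen]
{q0,q1,q2,q3,q4} --0--> {q0,q1,q2,q3,q4}  [seen]
{q0,q1,q2,q3,q4} --1--> {q0,q1,q2,q3,q4}  [seen]
{q0,q1,q3,q4} --0--> {q0,q1,q2,q3,q4}  [seen]
{q0,q1,q3,q4} --1--> {q0,q1,q2,q3,q4}  [seen]
Reachable DFA states: {q0}, {q0,q2,q4}, {q0,q1,q3}, {q0,q1,q2,q4}, {q0,q1,q2,q3}, {q0,q1,q2,q3,q4}, {q0,q1,q3,q4}.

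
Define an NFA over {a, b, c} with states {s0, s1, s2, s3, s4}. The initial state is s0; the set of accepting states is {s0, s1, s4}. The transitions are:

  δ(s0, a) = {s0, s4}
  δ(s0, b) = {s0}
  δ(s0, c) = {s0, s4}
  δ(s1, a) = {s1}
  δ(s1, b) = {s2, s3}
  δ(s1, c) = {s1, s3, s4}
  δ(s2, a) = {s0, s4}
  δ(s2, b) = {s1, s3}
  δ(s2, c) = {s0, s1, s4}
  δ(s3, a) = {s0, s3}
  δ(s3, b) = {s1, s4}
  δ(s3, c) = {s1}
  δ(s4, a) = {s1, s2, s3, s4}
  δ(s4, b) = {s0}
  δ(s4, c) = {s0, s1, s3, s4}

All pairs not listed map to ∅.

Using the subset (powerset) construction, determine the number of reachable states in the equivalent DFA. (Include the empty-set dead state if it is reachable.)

Start state of the DFA: {s0}.
{s0} --a--> {s0, s4}  [new]
{s0} --b--> {s0}  [seen]
{s0} --c--> {s0, s4}  [seen]
{s0, s4} --a--> {s0, s1, s2, s3, s4}  [new]
{s0, s4} --b--> {s0}  [seen]
{s0, s4} --c--> {s0, s1, s3, s4}  [new]
{s0, s1, s2, s3, s4} --a--> {s0, s1, s2, s3, s4}  [seen]
{s0, s1, s2, s3, s4} --b--> {s0, s1, s2, s3, s4}  [seen]
{s0, s1, s2, s3, s4} --c--> {s0, s1, s3, s4}  [seen]
{s0, s1, s3, s4} --a--> {s0, s1, s2, s3, s4}  [seen]
{s0, s1, s3, s4} --b--> {s0, s1, s2, s3, s4}  [seen]
{s0, s1, s3, s4} --c--> {s0, s1, s3, s4}  [seen]
Reachable DFA states: {s0}, {s0, s4}, {s0, s1, s2, s3, s4}, {s0, s1, s3, s4}.

4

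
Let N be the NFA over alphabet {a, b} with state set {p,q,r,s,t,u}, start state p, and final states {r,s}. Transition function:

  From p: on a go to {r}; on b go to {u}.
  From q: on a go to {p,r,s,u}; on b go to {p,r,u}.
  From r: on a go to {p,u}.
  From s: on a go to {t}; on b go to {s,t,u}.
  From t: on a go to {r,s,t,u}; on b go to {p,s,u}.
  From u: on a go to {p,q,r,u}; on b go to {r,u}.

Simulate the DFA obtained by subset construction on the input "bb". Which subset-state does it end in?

Start: {p}.
δ(p,b) = {u}.
Union: {u}.
After b: {u}.
δ(u,b) = {r,u}.
Union: {r,u}.
After b: {r,u}.

{r,u}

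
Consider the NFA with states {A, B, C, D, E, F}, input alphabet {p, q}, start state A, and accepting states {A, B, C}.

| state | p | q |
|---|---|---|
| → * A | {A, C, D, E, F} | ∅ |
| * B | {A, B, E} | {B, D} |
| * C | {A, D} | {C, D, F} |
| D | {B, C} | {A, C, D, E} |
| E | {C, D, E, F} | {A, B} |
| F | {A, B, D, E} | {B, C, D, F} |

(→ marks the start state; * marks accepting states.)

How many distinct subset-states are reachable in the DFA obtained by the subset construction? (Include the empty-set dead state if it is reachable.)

4

Start state of the DFA: {A}.
{A} --p--> {A, C, D, E, F}  [new]
{A} --q--> ∅  [new]
{A, C, D, E, F} --p--> {A, B, C, D, E, F}  [new]
{A, C, D, E, F} --q--> {A, B, C, D, E, F}  [seen]
∅ --p--> ∅  [seen]
∅ --q--> ∅  [seen]
{A, B, C, D, E, F} --p--> {A, B, C, D, E, F}  [seen]
{A, B, C, D, E, F} --q--> {A, B, C, D, E, F}  [seen]
Reachable DFA states: {A}, {A, C, D, E, F}, ∅, {A, B, C, D, E, F}.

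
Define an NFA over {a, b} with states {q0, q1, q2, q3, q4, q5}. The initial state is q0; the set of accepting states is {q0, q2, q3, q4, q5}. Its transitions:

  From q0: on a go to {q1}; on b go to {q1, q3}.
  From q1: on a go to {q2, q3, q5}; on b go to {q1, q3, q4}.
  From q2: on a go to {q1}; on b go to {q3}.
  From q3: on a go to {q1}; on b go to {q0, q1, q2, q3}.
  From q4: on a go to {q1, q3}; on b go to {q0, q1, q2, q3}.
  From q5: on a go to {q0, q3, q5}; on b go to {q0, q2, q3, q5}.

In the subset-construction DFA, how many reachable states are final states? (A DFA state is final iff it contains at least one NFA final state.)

9

Start state of the DFA: {q0}.
{q0} --a--> {q1}  [new]
{q0} --b--> {q1, q3}  [new]
{q1} --a--> {q2, q3, q5}  [new]
{q1} --b--> {q1, q3, q4}  [new]
{q1, q3} --a--> {q1, q2, q3, q5}  [new]
{q1, q3} --b--> {q0, q1, q2, q3, q4}  [new]
{q2, q3, q5} --a--> {q0, q1, q3, q5}  [new]
{q2, q3, q5} --b--> {q0, q1, q2, q3, q5}  [new]
{q1, q3, q4} --a--> {q1, q2, q3, q5}  [seen]
{q1, q3, q4} --b--> {q0, q1, q2, q3, q4}  [seen]
{q1, q2, q3, q5} --a--> {q0, q1, q2, q3, q5}  [seen]
{q1, q2, q3, q5} --b--> {q0, q1, q2, q3, q4, q5}  [new]
{q0, q1, q2, q3, q4} --a--> {q1, q2, q3, q5}  [seen]
{q0, q1, q2, q3, q4} --b--> {q0, q1, q2, q3, q4}  [seen]
{q0, q1, q3, q5} --a--> {q0, q1, q2, q3, q5}  [seen]
{q0, q1, q3, q5} --b--> {q0, q1, q2, q3, q4, q5}  [seen]
{q0, q1, q2, q3, q5} --a--> {q0, q1, q2, q3, q5}  [seen]
{q0, q1, q2, q3, q5} --b--> {q0, q1, q2, q3, q4, q5}  [seen]
{q0, q1, q2, q3, q4, q5} --a--> {q0, q1, q2, q3, q5}  [seen]
{q0, q1, q2, q3, q4, q5} --b--> {q0, q1, q2, q3, q4, q5}  [seen]
Reachable DFA states: {q0}, {q1}, {q1, q3}, {q2, q3, q5}, {q1, q3, q4}, {q1, q2, q3, q5}, {q0, q1, q2, q3, q4}, {q0, q1, q3, q5}, {q0, q1, q2, q3, q5}, {q0, q1, q2, q3, q4, q5}.
Accepting DFA states (contain an NFA accepting state): {q0}, {q1, q3}, {q2, q3, q5}, {q1, q3, q4}, {q1, q2, q3, q5}, {q0, q1, q2, q3, q4}, {q0, q1, q3, q5}, {q0, q1, q2, q3, q5}, {q0, q1, q2, q3, q4, q5}.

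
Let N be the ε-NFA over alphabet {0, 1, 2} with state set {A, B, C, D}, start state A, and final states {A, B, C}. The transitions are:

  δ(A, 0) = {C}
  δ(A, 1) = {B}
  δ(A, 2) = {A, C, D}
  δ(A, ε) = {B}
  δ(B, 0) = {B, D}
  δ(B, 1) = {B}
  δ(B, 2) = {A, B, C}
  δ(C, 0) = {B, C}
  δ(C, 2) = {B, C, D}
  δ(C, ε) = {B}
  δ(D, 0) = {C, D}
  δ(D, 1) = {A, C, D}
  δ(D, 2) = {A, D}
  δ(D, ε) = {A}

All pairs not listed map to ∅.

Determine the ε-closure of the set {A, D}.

{A, B, D}

Begin with {A, D}.
A →ε {B}; add B.
ε-closure = {A, B, D}.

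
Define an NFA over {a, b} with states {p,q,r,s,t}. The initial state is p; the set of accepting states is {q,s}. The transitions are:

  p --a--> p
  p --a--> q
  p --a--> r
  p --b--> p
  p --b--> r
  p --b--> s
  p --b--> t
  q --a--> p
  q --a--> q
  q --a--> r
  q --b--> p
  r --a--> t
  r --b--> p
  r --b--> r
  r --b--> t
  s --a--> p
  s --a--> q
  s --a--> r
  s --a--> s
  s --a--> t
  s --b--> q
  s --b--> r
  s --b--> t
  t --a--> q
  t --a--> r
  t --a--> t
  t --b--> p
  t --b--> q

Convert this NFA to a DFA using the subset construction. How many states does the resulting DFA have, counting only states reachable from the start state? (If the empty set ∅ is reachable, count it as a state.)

5

Start state of the DFA: {p}.
{p} --a--> {p,q,r}  [new]
{p} --b--> {p,r,s,t}  [new]
{p,q,r} --a--> {p,q,r,t}  [new]
{p,q,r} --b--> {p,r,s,t}  [seen]
{p,r,s,t} --a--> {p,q,r,s,t}  [new]
{p,r,s,t} --b--> {p,q,r,s,t}  [seen]
{p,q,r,t} --a--> {p,q,r,t}  [seen]
{p,q,r,t} --b--> {p,q,r,s,t}  [seen]
{p,q,r,s,t} --a--> {p,q,r,s,t}  [seen]
{p,q,r,s,t} --b--> {p,q,r,s,t}  [seen]
Reachable DFA states: {p}, {p,q,r}, {p,r,s,t}, {p,q,r,t}, {p,q,r,s,t}.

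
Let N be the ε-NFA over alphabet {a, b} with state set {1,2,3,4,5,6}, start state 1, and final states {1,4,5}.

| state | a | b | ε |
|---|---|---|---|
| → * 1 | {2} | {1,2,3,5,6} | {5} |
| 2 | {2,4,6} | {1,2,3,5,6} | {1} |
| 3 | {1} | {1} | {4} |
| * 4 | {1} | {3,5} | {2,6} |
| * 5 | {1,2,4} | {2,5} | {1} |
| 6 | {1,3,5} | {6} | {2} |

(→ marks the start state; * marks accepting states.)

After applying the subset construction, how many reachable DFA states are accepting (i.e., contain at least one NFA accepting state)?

Start state of the DFA: {1,5} (ε-closure of the NFA start).
{1,5} --a--> {1,2,4,5,6}  [new]
{1,5} --b--> {1,2,3,4,5,6}  [new]
{1,2,4,5,6} --a--> {1,2,3,4,5,6}  [seen]
{1,2,4,5,6} --b--> {1,2,3,4,5,6}  [seen]
{1,2,3,4,5,6} --a--> {1,2,3,4,5,6}  [seen]
{1,2,3,4,5,6} --b--> {1,2,3,4,5,6}  [seen]
Reachable DFA states: {1,5}, {1,2,4,5,6}, {1,2,3,4,5,6}.
Accepting DFA states (contain an NFA accepting state): {1,5}, {1,2,4,5,6}, {1,2,3,4,5,6}.

3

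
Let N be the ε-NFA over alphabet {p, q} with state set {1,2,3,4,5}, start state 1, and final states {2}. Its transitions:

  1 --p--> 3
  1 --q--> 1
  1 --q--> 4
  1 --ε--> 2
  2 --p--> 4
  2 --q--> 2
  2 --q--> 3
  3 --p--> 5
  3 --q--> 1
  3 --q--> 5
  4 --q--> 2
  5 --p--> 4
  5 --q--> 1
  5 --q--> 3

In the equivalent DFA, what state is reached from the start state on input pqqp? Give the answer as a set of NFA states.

{3,4,5}

Start: {1,2}.
δ(1,p) = {3}; δ(2,p) = {4}.
Union: {3,4}.
After p: {3,4}.
δ(3,q) = {1,5}; δ(4,q) = {2}.
Union: {1,2,5}.
After q: {1,2,5}.
δ(1,q) = {1,4}; δ(2,q) = {2,3}; δ(5,q) = {1,3}.
Union: {1,2,3,4}.
After q: {1,2,3,4}.
δ(1,p) = {3}; δ(2,p) = {4}; δ(3,p) = {5}; δ(4,p) = ∅.
Union: {3,4,5}.
After p: {3,4,5}.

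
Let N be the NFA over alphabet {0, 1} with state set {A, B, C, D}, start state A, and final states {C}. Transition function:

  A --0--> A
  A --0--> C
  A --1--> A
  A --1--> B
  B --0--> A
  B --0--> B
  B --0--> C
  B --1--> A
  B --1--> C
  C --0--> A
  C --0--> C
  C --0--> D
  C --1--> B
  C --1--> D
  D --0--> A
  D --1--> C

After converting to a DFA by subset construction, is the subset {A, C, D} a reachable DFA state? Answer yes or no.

yes

Start state of the DFA: {A}.
{A} --0--> {A, C}  [new]
{A} --1--> {A, B}  [new]
{A, C} --0--> {A, C, D}  [new]
{A, C} --1--> {A, B, D}  [new]
{A, B} --0--> {A, B, C}  [new]
{A, B} --1--> {A, B, C}  [seen]
{A, C, D} --0--> {A, C, D}  [seen]
{A, C, D} --1--> {A, B, C, D}  [new]
{A, B, D} --0--> {A, B, C}  [seen]
{A, B, D} --1--> {A, B, C}  [seen]
{A, B, C} --0--> {A, B, C, D}  [seen]
{A, B, C} --1--> {A, B, C, D}  [seen]
{A, B, C, D} --0--> {A, B, C, D}  [seen]
{A, B, C, D} --1--> {A, B, C, D}  [seen]
Reachable DFA states: {A}, {A, C}, {A, B}, {A, C, D}, {A, B, D}, {A, B, C}, {A, B, C, D}.
{A, C, D} is among them.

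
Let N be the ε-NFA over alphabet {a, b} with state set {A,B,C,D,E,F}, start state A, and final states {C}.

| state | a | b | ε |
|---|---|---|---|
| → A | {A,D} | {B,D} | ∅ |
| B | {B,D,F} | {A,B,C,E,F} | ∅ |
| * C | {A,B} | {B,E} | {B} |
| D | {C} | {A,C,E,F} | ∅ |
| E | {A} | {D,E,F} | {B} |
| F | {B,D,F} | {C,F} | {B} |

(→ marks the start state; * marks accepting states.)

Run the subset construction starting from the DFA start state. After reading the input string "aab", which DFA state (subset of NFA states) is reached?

Start: {A}.
δ(A,a) = {A,D}.
Union: {A,D}.
After a: {A,D}.
δ(A,a) = {A,D}; δ(D,a) = {C}.
Union: {A,C,D}.
ε-closure gives {A,B,C,D}.
After a: {A,B,C,D}.
δ(A,b) = {B,D}; δ(B,b) = {A,B,C,E,F}; δ(C,b) = {B,E}; δ(D,b) = {A,C,E,F}.
Union: {A,B,C,D,E,F}.
After b: {A,B,C,D,E,F}.

{A,B,C,D,E,F}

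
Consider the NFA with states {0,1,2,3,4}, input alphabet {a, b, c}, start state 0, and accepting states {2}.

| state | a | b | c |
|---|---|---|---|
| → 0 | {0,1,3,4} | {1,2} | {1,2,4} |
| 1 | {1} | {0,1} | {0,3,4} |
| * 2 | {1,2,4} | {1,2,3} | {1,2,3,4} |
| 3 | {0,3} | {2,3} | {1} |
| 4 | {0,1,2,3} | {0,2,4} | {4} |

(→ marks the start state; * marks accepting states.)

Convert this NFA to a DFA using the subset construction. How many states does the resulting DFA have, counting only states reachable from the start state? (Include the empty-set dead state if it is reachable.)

Start state of the DFA: {0}.
{0} --a--> {0,1,3,4}  [new]
{0} --b--> {1,2}  [new]
{0} --c--> {1,2,4}  [new]
{0,1,3,4} --a--> {0,1,2,3,4}  [new]
{0,1,3,4} --b--> {0,1,2,3,4}  [seen]
{0,1,3,4} --c--> {0,1,2,3,4}  [seen]
{1,2} --a--> {1,2,4}  [seen]
{1,2} --b--> {0,1,2,3}  [new]
{1,2} --c--> {0,1,2,3,4}  [seen]
{1,2,4} --a--> {0,1,2,3,4}  [seen]
{1,2,4} --b--> {0,1,2,3,4}  [seen]
{1,2,4} --c--> {0,1,2,3,4}  [seen]
{0,1,2,3,4} --a--> {0,1,2,3,4}  [seen]
{0,1,2,3,4} --b--> {0,1,2,3,4}  [seen]
{0,1,2,3,4} --c--> {0,1,2,3,4}  [seen]
{0,1,2,3} --a--> {0,1,2,3,4}  [seen]
{0,1,2,3} --b--> {0,1,2,3}  [seen]
{0,1,2,3} --c--> {0,1,2,3,4}  [seen]
Reachable DFA states: {0}, {0,1,3,4}, {1,2}, {1,2,4}, {0,1,2,3,4}, {0,1,2,3}.

6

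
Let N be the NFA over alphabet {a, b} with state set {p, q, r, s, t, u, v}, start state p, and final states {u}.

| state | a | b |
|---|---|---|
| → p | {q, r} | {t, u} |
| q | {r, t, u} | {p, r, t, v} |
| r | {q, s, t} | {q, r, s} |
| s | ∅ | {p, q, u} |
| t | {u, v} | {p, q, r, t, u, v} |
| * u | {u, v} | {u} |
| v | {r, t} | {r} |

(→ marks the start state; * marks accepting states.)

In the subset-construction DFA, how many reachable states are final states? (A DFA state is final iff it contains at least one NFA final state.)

10

Start state of the DFA: {p}.
{p} --a--> {q, r}  [new]
{p} --b--> {t, u}  [new]
{q, r} --a--> {q, r, s, t, u}  [new]
{q, r} --b--> {p, q, r, s, t, v}  [new]
{t, u} --a--> {u, v}  [new]
{t, u} --b--> {p, q, r, t, u, v}  [new]
{q, r, s, t, u} --a--> {q, r, s, t, u, v}  [new]
{q, r, s, t, u} --b--> {p, q, r, s, t, u, v}  [new]
{p, q, r, s, t, v} --a--> {q, r, s, t, u, v}  [seen]
{p, q, r, s, t, v} --b--> {p, q, r, s, t, u, v}  [seen]
{u, v} --a--> {r, t, u, v}  [new]
{u, v} --b--> {r, u}  [new]
{p, q, r, t, u, v} --a--> {q, r, s, t, u, v}  [seen]
{p, q, r, t, u, v} --b--> {p, q, r, s, t, u, v}  [seen]
{q, r, s, t, u, v} --a--> {q, r, s, t, u, v}  [seen]
{q, r, s, t, u, v} --b--> {p, q, r, s, t, u, v}  [seen]
{p, q, r, s, t, u, v} --a--> {q, r, s, t, u, v}  [seen]
{p, q, r, s, t, u, v} --b--> {p, q, r, s, t, u, v}  [seen]
{r, t, u, v} --a--> {q, r, s, t, u, v}  [seen]
{r, t, u, v} --b--> {p, q, r, s, t, u, v}  [seen]
{r, u} --a--> {q, s, t, u, v}  [new]
{r, u} --b--> {q, r, s, u}  [new]
{q, s, t, u, v} --a--> {r, t, u, v}  [seen]
{q, s, t, u, v} --b--> {p, q, r, t, u, v}  [seen]
{q, r, s, u} --a--> {q, r, s, t, u, v}  [seen]
{q, r, s, u} --b--> {p, q, r, s, t, u, v}  [seen]
Reachable DFA states: {p}, {q, r}, {t, u}, {q, r, s, t, u}, {p, q, r, s, t, v}, {u, v}, {p, q, r, t, u, v}, {q, r, s, t, u, v}, {p, q, r, s, t, u, v}, {r, t, u, v}, {r, u}, {q, s, t, u, v}, {q, r, s, u}.
Accepting DFA states (contain an NFA accepting state): {t, u}, {q, r, s, t, u}, {u, v}, {p, q, r, t, u, v}, {q, r, s, t, u, v}, {p, q, r, s, t, u, v}, {r, t, u, v}, {r, u}, {q, s, t, u, v}, {q, r, s, u}.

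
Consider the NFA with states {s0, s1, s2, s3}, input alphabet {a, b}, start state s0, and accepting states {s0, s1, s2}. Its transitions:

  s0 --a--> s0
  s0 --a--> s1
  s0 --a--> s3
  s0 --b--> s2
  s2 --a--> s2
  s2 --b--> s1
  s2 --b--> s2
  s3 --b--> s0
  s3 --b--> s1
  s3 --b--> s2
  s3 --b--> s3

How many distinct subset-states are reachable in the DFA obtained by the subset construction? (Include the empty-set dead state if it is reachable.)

5

Start state of the DFA: {s0}.
{s0} --a--> {s0, s1, s3}  [new]
{s0} --b--> {s2}  [new]
{s0, s1, s3} --a--> {s0, s1, s3}  [seen]
{s0, s1, s3} --b--> {s0, s1, s2, s3}  [new]
{s2} --a--> {s2}  [seen]
{s2} --b--> {s1, s2}  [new]
{s0, s1, s2, s3} --a--> {s0, s1, s2, s3}  [seen]
{s0, s1, s2, s3} --b--> {s0, s1, s2, s3}  [seen]
{s1, s2} --a--> {s2}  [seen]
{s1, s2} --b--> {s1, s2}  [seen]
Reachable DFA states: {s0}, {s0, s1, s3}, {s2}, {s0, s1, s2, s3}, {s1, s2}.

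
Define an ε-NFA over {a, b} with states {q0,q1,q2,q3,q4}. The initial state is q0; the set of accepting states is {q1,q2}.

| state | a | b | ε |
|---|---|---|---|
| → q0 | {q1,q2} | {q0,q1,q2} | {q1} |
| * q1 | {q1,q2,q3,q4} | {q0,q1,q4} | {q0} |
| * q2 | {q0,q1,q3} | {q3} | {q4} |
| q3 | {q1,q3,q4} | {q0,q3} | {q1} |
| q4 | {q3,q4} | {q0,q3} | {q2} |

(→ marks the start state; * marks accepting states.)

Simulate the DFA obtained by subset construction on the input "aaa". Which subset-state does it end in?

Start: {q0,q1}.
δ(q0,a) = {q1,q2}; δ(q1,a) = {q1,q2,q3,q4}.
Union: {q1,q2,q3,q4}.
ε-closure gives {q0,q1,q2,q3,q4}.
After a: {q0,q1,q2,q3,q4}.
δ(q0,a) = {q1,q2}; δ(q1,a) = {q1,q2,q3,q4}; δ(q2,a) = {q0,q1,q3}; δ(q3,a) = {q1,q3,q4}; δ(q4,a) = {q3,q4}.
Union: {q0,q1,q2,q3,q4}.
After a: {q0,q1,q2,q3,q4}.
δ(q0,a) = {q1,q2}; δ(q1,a) = {q1,q2,q3,q4}; δ(q2,a) = {q0,q1,q3}; δ(q3,a) = {q1,q3,q4}; δ(q4,a) = {q3,q4}.
Union: {q0,q1,q2,q3,q4}.
After a: {q0,q1,q2,q3,q4}.

{q0,q1,q2,q3,q4}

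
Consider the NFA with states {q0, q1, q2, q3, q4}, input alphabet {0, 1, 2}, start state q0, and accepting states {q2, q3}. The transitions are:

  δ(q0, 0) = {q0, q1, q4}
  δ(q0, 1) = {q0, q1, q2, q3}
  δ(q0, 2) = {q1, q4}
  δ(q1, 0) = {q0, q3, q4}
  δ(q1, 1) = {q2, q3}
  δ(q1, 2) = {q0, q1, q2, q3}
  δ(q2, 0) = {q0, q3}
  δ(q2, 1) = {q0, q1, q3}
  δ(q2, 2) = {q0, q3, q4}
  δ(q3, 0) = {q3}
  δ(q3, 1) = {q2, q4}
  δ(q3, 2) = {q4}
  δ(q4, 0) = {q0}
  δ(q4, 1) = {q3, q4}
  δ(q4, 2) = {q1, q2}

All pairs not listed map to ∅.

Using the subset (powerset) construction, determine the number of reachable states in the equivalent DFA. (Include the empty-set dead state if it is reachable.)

10

Start state of the DFA: {q0}.
{q0} --0--> {q0, q1, q4}  [new]
{q0} --1--> {q0, q1, q2, q3}  [new]
{q0} --2--> {q1, q4}  [new]
{q0, q1, q4} --0--> {q0, q1, q3, q4}  [new]
{q0, q1, q4} --1--> {q0, q1, q2, q3, q4}  [new]
{q0, q1, q4} --2--> {q0, q1, q2, q3, q4}  [seen]
{q0, q1, q2, q3} --0--> {q0, q1, q3, q4}  [seen]
{q0, q1, q2, q3} --1--> {q0, q1, q2, q3, q4}  [seen]
{q0, q1, q2, q3} --2--> {q0, q1, q2, q3, q4}  [seen]
{q1, q4} --0--> {q0, q3, q4}  [new]
{q1, q4} --1--> {q2, q3, q4}  [new]
{q1, q4} --2--> {q0, q1, q2, q3}  [seen]
{q0, q1, q3, q4} --0--> {q0, q1, q3, q4}  [seen]
{q0, q1, q3, q4} --1--> {q0, q1, q2, q3, q4}  [seen]
{q0, q1, q3, q4} --2--> {q0, q1, q2, q3, q4}  [seen]
{q0, q1, q2, q3, q4} --0--> {q0, q1, q3, q4}  [seen]
{q0, q1, q2, q3, q4} --1--> {q0, q1, q2, q3, q4}  [seen]
{q0, q1, q2, q3, q4} --2--> {q0, q1, q2, q3, q4}  [seen]
{q0, q3, q4} --0--> {q0, q1, q3, q4}  [seen]
{q0, q3, q4} --1--> {q0, q1, q2, q3, q4}  [seen]
{q0, q3, q4} --2--> {q1, q2, q4}  [new]
{q2, q3, q4} --0--> {q0, q3}  [new]
{q2, q3, q4} --1--> {q0, q1, q2, q3, q4}  [seen]
{q2, q3, q4} --2--> {q0, q1, q2, q3, q4}  [seen]
{q1, q2, q4} --0--> {q0, q3, q4}  [seen]
{q1, q2, q4} --1--> {q0, q1, q2, q3, q4}  [seen]
{q1, q2, q4} --2--> {q0, q1, q2, q3, q4}  [seen]
{q0, q3} --0--> {q0, q1, q3, q4}  [seen]
{q0, q3} --1--> {q0, q1, q2, q3, q4}  [seen]
{q0, q3} --2--> {q1, q4}  [seen]
Reachable DFA states: {q0}, {q0, q1, q4}, {q0, q1, q2, q3}, {q1, q4}, {q0, q1, q3, q4}, {q0, q1, q2, q3, q4}, {q0, q3, q4}, {q2, q3, q4}, {q1, q2, q4}, {q0, q3}.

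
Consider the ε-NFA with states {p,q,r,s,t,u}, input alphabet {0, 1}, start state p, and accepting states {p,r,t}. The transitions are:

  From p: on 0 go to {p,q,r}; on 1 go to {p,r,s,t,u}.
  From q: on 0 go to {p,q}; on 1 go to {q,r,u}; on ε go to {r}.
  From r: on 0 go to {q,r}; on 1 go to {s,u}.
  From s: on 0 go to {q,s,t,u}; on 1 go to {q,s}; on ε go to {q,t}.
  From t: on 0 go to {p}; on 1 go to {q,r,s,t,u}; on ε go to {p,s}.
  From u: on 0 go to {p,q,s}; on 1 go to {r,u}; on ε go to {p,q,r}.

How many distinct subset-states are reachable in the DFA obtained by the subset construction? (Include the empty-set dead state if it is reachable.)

3

Start state of the DFA: {p} (ε-closure of the NFA start).
{p} --0--> {p,q,r}  [new]
{p} --1--> {p,q,r,s,t,u}  [new]
{p,q,r} --0--> {p,q,r}  [seen]
{p,q,r} --1--> {p,q,r,s,t,u}  [seen]
{p,q,r,s,t,u} --0--> {p,q,r,s,t,u}  [seen]
{p,q,r,s,t,u} --1--> {p,q,r,s,t,u}  [seen]
Reachable DFA states: {p}, {p,q,r}, {p,q,r,s,t,u}.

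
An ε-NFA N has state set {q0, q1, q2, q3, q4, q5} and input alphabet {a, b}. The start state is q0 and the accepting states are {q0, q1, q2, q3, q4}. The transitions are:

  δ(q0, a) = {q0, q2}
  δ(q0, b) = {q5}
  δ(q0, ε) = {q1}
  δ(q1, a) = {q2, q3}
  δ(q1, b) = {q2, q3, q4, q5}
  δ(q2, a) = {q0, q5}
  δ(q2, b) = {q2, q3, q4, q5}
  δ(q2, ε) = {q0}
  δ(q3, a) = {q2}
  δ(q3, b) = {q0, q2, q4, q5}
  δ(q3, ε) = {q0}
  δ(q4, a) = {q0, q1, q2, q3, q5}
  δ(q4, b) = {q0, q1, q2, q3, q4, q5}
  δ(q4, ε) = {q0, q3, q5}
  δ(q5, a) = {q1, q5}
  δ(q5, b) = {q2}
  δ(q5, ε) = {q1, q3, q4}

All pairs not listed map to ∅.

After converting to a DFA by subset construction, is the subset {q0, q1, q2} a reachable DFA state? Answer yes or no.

no

Start state of the DFA: {q0, q1} (ε-closure of the NFA start).
{q0, q1} --a--> {q0, q1, q2, q3}  [new]
{q0, q1} --b--> {q0, q1, q2, q3, q4, q5}  [new]
{q0, q1, q2, q3} --a--> {q0, q1, q2, q3, q4, q5}  [seen]
{q0, q1, q2, q3} --b--> {q0, q1, q2, q3, q4, q5}  [seen]
{q0, q1, q2, q3, q4, q5} --a--> {q0, q1, q2, q3, q4, q5}  [seen]
{q0, q1, q2, q3, q4, q5} --b--> {q0, q1, q2, q3, q4, q5}  [seen]
Reachable DFA states: {q0, q1}, {q0, q1, q2, q3}, {q0, q1, q2, q3, q4, q5}.
{q0, q1, q2} is not among them.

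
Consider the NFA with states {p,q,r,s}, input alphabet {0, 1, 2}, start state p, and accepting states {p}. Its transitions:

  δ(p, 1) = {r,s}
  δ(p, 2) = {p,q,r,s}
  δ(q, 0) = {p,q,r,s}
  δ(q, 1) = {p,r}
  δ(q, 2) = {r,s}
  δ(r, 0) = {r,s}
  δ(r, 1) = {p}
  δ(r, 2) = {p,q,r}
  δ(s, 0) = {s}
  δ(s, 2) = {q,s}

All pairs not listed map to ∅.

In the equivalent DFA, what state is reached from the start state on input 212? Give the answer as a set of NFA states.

Start: {p}.
δ(p,2) = {p,q,r,s}.
Union: {p,q,r,s}.
After 2: {p,q,r,s}.
δ(p,1) = {r,s}; δ(q,1) = {p,r}; δ(r,1) = {p}; δ(s,1) = ∅.
Union: {p,r,s}.
After 1: {p,r,s}.
δ(p,2) = {p,q,r,s}; δ(r,2) = {p,q,r}; δ(s,2) = {q,s}.
Union: {p,q,r,s}.
After 2: {p,q,r,s}.

{p,q,r,s}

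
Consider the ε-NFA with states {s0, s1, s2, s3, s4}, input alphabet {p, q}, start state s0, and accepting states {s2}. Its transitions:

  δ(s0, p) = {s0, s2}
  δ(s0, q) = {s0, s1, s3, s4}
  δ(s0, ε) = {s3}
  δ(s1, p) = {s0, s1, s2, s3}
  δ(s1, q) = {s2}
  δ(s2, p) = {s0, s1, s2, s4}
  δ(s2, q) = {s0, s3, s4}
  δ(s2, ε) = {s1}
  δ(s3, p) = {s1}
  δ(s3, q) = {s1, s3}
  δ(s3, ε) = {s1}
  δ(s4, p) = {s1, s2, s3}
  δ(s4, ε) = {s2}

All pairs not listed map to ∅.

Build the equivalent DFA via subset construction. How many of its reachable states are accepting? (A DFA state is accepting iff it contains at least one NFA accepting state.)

Start state of the DFA: {s0, s1, s3} (ε-closure of the NFA start).
{s0, s1, s3} --p--> {s0, s1, s2, s3}  [new]
{s0, s1, s3} --q--> {s0, s1, s2, s3, s4}  [new]
{s0, s1, s2, s3} --p--> {s0, s1, s2, s3, s4}  [seen]
{s0, s1, s2, s3} --q--> {s0, s1, s2, s3, s4}  [seen]
{s0, s1, s2, s3, s4} --p--> {s0, s1, s2, s3, s4}  [seen]
{s0, s1, s2, s3, s4} --q--> {s0, s1, s2, s3, s4}  [seen]
Reachable DFA states: {s0, s1, s3}, {s0, s1, s2, s3}, {s0, s1, s2, s3, s4}.
Accepting DFA states (contain an NFA accepting state): {s0, s1, s2, s3}, {s0, s1, s2, s3, s4}.

2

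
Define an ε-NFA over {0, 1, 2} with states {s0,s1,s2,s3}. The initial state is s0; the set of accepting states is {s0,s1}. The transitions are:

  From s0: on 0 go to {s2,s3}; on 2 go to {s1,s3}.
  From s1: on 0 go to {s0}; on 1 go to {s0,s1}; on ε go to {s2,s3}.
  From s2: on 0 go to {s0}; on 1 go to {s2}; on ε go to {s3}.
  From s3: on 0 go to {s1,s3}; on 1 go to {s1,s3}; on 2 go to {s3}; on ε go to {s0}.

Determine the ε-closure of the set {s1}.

{s0,s1,s2,s3}

Begin with {s1}.
s1 →ε {s2,s3}; add s2, s3.
s3 →ε {s0}; add s0.
ε-closure = {s0,s1,s2,s3}.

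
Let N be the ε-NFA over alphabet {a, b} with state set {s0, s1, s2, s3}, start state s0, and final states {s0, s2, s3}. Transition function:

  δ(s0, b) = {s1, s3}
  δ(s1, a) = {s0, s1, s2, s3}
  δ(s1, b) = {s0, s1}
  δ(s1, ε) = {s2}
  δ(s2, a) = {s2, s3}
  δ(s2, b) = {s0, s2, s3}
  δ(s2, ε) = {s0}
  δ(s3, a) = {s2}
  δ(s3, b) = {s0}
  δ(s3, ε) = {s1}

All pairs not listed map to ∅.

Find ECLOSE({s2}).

{s0, s2}

Begin with {s2}.
s2 →ε {s0}; add s0.
ε-closure = {s0, s2}.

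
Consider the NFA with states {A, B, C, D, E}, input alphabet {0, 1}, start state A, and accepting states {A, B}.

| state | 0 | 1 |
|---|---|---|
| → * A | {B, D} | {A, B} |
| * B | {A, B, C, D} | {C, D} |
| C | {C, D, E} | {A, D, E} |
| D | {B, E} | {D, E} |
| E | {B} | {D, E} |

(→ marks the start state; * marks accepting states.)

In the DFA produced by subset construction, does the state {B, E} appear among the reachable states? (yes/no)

no

Start state of the DFA: {A}.
{A} --0--> {B, D}  [new]
{A} --1--> {A, B}  [new]
{B, D} --0--> {A, B, C, D, E}  [new]
{B, D} --1--> {C, D, E}  [new]
{A, B} --0--> {A, B, C, D}  [new]
{A, B} --1--> {A, B, C, D}  [seen]
{A, B, C, D, E} --0--> {A, B, C, D, E}  [seen]
{A, B, C, D, E} --1--> {A, B, C, D, E}  [seen]
{C, D, E} --0--> {B, C, D, E}  [new]
{C, D, E} --1--> {A, D, E}  [new]
{A, B, C, D} --0--> {A, B, C, D, E}  [seen]
{A, B, C, D} --1--> {A, B, C, D, E}  [seen]
{B, C, D, E} --0--> {A, B, C, D, E}  [seen]
{B, C, D, E} --1--> {A, C, D, E}  [new]
{A, D, E} --0--> {B, D, E}  [new]
{A, D, E} --1--> {A, B, D, E}  [new]
{A, C, D, E} --0--> {B, C, D, E}  [seen]
{A, C, D, E} --1--> {A, B, D, E}  [seen]
{B, D, E} --0--> {A, B, C, D, E}  [seen]
{B, D, E} --1--> {C, D, E}  [seen]
{A, B, D, E} --0--> {A, B, C, D, E}  [seen]
{A, B, D, E} --1--> {A, B, C, D, E}  [seen]
Reachable DFA states: {A}, {B, D}, {A, B}, {A, B, C, D, E}, {C, D, E}, {A, B, C, D}, {B, C, D, E}, {A, D, E}, {A, C, D, E}, {B, D, E}, {A, B, D, E}.
{B, E} is not among them.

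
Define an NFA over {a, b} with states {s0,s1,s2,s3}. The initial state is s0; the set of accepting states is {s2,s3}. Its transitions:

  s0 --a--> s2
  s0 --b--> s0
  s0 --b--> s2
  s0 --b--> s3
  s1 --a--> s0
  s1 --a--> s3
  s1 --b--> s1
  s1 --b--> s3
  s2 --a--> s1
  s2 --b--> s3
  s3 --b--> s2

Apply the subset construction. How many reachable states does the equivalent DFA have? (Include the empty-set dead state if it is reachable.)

12

Start state of the DFA: {s0}.
{s0} --a--> {s2}  [new]
{s0} --b--> {s0,s2,s3}  [new]
{s2} --a--> {s1}  [new]
{s2} --b--> {s3}  [new]
{s0,s2,s3} --a--> {s1,s2}  [new]
{s0,s2,s3} --b--> {s0,s2,s3}  [seen]
{s1} --a--> {s0,s3}  [new]
{s1} --b--> {s1,s3}  [new]
{s3} --a--> ∅  [new]
{s3} --b--> {s2}  [seen]
{s1,s2} --a--> {s0,s1,s3}  [new]
{s1,s2} --b--> {s1,s3}  [seen]
{s0,s3} --a--> {s2}  [seen]
{s0,s3} --b--> {s0,s2,s3}  [seen]
{s1,s3} --a--> {s0,s3}  [seen]
{s1,s3} --b--> {s1,s2,s3}  [new]
∅ --a--> ∅  [seen]
∅ --b--> ∅  [seen]
{s0,s1,s3} --a--> {s0,s2,s3}  [seen]
{s0,s1,s3} --b--> {s0,s1,s2,s3}  [new]
{s1,s2,s3} --a--> {s0,s1,s3}  [seen]
{s1,s2,s3} --b--> {s1,s2,s3}  [seen]
{s0,s1,s2,s3} --a--> {s0,s1,s2,s3}  [seen]
{s0,s1,s2,s3} --b--> {s0,s1,s2,s3}  [seen]
Reachable DFA states: {s0}, {s2}, {s0,s2,s3}, {s1}, {s3}, {s1,s2}, {s0,s3}, {s1,s3}, ∅, {s0,s1,s3}, {s1,s2,s3}, {s0,s1,s2,s3}.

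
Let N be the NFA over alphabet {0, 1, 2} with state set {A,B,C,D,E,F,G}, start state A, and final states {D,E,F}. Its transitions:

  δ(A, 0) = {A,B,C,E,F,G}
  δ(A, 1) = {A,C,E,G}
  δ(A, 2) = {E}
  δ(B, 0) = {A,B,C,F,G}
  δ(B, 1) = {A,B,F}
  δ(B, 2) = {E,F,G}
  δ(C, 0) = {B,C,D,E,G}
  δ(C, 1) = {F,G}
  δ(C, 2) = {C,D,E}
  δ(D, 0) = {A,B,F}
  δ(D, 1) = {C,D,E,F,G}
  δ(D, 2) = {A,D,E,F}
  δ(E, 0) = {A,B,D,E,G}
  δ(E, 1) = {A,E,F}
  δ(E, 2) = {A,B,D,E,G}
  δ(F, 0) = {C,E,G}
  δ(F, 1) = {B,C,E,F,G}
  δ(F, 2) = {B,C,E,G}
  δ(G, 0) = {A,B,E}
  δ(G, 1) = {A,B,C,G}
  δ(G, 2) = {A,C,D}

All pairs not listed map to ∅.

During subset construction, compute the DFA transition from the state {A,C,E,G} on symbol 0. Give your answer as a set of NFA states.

δ(A,0) = {A,B,C,E,F,G}; δ(C,0) = {B,C,D,E,G}; δ(E,0) = {A,B,D,E,G}; δ(G,0) = {A,B,E}.
Union: {A,B,C,D,E,F,G}.

{A,B,C,D,E,F,G}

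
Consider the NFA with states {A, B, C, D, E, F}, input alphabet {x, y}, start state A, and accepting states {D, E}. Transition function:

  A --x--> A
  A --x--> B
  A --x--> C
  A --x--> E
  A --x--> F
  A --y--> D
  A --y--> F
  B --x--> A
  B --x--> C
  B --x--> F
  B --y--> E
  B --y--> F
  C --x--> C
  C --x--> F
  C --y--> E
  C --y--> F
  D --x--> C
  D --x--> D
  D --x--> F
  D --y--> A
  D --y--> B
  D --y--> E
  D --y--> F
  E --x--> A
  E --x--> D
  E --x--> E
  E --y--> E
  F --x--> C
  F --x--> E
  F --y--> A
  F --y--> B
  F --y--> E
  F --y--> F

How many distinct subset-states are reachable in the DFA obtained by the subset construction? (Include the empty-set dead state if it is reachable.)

Start state of the DFA: {A}.
{A} --x--> {A, B, C, E, F}  [new]
{A} --y--> {D, F}  [new]
{A, B, C, E, F} --x--> {A, B, C, D, E, F}  [new]
{A, B, C, E, F} --y--> {A, B, D, E, F}  [new]
{D, F} --x--> {C, D, E, F}  [new]
{D, F} --y--> {A, B, E, F}  [new]
{A, B, C, D, E, F} --x--> {A, B, C, D, E, F}  [seen]
{A, B, C, D, E, F} --y--> {A, B, D, E, F}  [seen]
{A, B, D, E, F} --x--> {A, B, C, D, E, F}  [seen]
{A, B, D, E, F} --y--> {A, B, D, E, F}  [seen]
{C, D, E, F} --x--> {A, C, D, E, F}  [new]
{C, D, E, F} --y--> {A, B, E, F}  [seen]
{A, B, E, F} --x--> {A, B, C, D, E, F}  [seen]
{A, B, E, F} --y--> {A, B, D, E, F}  [seen]
{A, C, D, E, F} --x--> {A, B, C, D, E, F}  [seen]
{A, C, D, E, F} --y--> {A, B, D, E, F}  [seen]
Reachable DFA states: {A}, {A, B, C, E, F}, {D, F}, {A, B, C, D, E, F}, {A, B, D, E, F}, {C, D, E, F}, {A, B, E, F}, {A, C, D, E, F}.

8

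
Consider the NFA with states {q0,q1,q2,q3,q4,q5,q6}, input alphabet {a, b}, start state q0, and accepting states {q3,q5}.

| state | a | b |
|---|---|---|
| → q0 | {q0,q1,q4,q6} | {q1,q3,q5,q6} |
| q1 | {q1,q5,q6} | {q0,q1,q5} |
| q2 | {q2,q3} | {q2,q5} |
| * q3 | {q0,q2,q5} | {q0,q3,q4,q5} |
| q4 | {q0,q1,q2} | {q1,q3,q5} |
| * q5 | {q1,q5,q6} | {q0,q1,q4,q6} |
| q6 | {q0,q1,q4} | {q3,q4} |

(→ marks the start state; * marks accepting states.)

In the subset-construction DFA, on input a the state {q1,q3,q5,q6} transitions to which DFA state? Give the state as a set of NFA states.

δ(q1,a) = {q1,q5,q6}; δ(q3,a) = {q0,q2,q5}; δ(q5,a) = {q1,q5,q6}; δ(q6,a) = {q0,q1,q4}.
Union: {q0,q1,q2,q4,q5,q6}.

{q0,q1,q2,q4,q5,q6}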